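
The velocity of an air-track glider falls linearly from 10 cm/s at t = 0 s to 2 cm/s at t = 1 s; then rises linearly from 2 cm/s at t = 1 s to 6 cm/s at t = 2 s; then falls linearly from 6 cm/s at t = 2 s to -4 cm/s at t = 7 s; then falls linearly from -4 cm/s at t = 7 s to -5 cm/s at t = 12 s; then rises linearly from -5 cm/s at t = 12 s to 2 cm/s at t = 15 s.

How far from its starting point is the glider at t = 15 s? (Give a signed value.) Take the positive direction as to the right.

-12 cm

Net displacement equals the area under the velocity-time graph (areas below the axis count negative).
0–1 s: ½(10 + 2)(1) = 6 cm
1–2 s: ½(2 + 6)(1) = 4 cm
2–7 s: ½(6 + -4)(5) = 5 cm
7–12 s: ½(-4 + -5)(5) = -22.5 cm
12–15 s: ½(-5 + 2)(3) = -4.5 cm
Net displacement = -12 cm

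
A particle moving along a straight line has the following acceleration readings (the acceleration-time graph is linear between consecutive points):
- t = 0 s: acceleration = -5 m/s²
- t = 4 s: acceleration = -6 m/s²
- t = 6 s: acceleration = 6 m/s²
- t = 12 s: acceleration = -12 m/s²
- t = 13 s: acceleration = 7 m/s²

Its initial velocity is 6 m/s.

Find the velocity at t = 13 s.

-36.5 m/s

Δv equals the area under the a-t graph; then v = v₀ + Δv.
0–4 s: ½(-5 + -6)(4) = -22 m/s
4–6 s: ½(-6 + 6)(2) = 0 m/s
6–12 s: ½(6 + -12)(6) = -18 m/s
12–13 s: ½(-12 + 7)(1) = -2.5 m/s
Δv = -42.5 m/s, so v(13) = 6 + (-42.5) = -36.5 m/s.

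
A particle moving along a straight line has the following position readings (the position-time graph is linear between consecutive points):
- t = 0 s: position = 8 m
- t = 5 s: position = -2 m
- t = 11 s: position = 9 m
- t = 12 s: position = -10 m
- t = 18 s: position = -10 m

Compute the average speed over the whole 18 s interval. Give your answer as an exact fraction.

20/9 m/s

Average speed = (total path length)/(elapsed time); on a piecewise-linear x-t graph the path length is Σ|Δx|.
0–5 s: |Δx| = |-2 − 8| = 10 m
5–11 s: |Δx| = |9 − -2| = 11 m
11–12 s: |Δx| = |-10 − 9| = 19 m
12–18 s: |Δx| = |-10 − -10| = 0 m
Total path = 40 m; average speed = 40/18 = 20/9 m/s.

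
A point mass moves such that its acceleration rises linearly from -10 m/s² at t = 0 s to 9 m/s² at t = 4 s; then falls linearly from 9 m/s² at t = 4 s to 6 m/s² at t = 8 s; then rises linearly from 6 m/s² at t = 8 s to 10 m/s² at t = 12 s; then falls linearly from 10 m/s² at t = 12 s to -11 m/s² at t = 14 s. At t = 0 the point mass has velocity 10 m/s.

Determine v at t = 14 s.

69 m/s

Δv equals the area under the a-t graph; then v = v₀ + Δv.
0–4 s: ½(-10 + 9)(4) = -2 m/s
4–8 s: ½(9 + 6)(4) = 30 m/s
8–12 s: ½(6 + 10)(4) = 32 m/s
12–14 s: ½(10 + -11)(2) = -1 m/s
Δv = 59 m/s, so v(14) = 10 + (59) = 69 m/s.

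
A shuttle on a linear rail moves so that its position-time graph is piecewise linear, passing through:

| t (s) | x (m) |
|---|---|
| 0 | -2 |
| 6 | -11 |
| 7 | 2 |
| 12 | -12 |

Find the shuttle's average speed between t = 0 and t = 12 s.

Average speed = (total path length)/(elapsed time); on a piecewise-linear x-t graph the path length is Σ|Δx|.
0–6 s: |Δx| = |-11 − -2| = 9 m
6–7 s: |Δx| = |2 − -11| = 13 m
7–12 s: |Δx| = |-12 − 2| = 14 m
Total path = 36 m; average speed = 36/12 = 3 m/s.

3 m/s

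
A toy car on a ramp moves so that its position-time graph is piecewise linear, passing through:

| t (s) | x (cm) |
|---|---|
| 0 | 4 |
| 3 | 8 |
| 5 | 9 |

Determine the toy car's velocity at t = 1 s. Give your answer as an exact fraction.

Velocity is the slope of the x-t graph on 0–3 s: (8 − 4)/(3 − 0) = 4/3 cm/s.

4/3 cm/s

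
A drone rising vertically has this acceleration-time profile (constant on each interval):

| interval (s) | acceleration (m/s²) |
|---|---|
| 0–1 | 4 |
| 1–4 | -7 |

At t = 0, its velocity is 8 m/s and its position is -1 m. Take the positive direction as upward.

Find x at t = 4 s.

On each constant-a segment, Δv = aΔt and Δx = v₀Δt + ½aΔt²; chain segment to segment.
0–1 s: v starts 8 m/s; Δx = 8·1 + ½·4·1² = 10 m; v ends 12 m/s.
1–4 s: v starts 12 m/s; Δx = 12·3 + ½·-7·3² = 4.5 m; v ends -9 m/s.
x(4) = -1 + Σ Δx = 13.5 m.

13.5 m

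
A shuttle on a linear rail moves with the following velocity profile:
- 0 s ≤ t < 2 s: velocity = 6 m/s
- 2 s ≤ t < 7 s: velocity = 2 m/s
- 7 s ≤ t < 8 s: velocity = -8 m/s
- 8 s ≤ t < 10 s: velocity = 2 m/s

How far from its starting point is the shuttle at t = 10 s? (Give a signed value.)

Net displacement equals the area under the velocity-time graph (areas below the axis count negative).
0–2 s: 6 × 2 = 12 m
2–7 s: 2 × 5 = 10 m
7–8 s: -8 × 1 = -8 m
8–10 s: 2 × 2 = 4 m
Net displacement = 18 m

18 m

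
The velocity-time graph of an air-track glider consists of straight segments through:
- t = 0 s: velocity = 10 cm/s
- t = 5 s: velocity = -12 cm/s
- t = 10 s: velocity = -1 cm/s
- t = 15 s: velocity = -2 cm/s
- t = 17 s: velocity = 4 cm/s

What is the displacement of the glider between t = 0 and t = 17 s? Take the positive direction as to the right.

-43 cm

Displacement is the signed area under the v-t curve.
0–5 s: ½(10 + -12)(5) = -5 cm
5–10 s: ½(-12 + -1)(5) = -32.5 cm
10–15 s: ½(-1 + -2)(5) = -7.5 cm
15–17 s: ½(-2 + 4)(2) = 2 cm
Net displacement = -43 cm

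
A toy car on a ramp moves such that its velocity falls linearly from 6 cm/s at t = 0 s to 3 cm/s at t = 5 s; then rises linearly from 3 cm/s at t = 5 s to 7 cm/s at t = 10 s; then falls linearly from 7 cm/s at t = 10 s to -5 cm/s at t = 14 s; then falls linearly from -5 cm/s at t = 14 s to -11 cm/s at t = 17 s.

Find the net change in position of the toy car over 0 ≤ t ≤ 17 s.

27.5 cm

Net displacement equals the area under the velocity-time graph (areas below the axis count negative).
0–5 s: ½(6 + 3)(5) = 22.5 cm
5–10 s: ½(3 + 7)(5) = 25 cm
10–14 s: ½(7 + -5)(4) = 4 cm
14–17 s: ½(-5 + -11)(3) = -24 cm
Net displacement = 27.5 cm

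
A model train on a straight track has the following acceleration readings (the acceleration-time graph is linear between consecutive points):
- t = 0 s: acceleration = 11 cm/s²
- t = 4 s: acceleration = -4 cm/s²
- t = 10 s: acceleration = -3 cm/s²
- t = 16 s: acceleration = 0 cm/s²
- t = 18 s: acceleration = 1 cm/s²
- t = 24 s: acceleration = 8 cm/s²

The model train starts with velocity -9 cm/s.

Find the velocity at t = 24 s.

3 cm/s

Δv equals the area under the a-t graph; then v = v₀ + Δv.
0–4 s: ½(11 + -4)(4) = 14 cm/s
4–10 s: ½(-4 + -3)(6) = -21 cm/s
10–16 s: ½(-3 + 0)(6) = -9 cm/s
16–18 s: ½(0 + 1)(2) = 1 cm/s
18–24 s: ½(1 + 8)(6) = 27 cm/s
Δv = 12 cm/s, so v(24) = -9 + (12) = 3 cm/s.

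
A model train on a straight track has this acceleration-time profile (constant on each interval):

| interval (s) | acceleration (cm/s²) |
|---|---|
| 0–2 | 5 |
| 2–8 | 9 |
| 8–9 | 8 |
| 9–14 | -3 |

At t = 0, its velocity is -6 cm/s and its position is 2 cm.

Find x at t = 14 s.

540.5 cm

On each constant-a segment, Δv = aΔt and Δx = v₀Δt + ½aΔt²; chain segment to segment.
0–2 s: v starts -6 cm/s; Δx = -6·2 + ½·5·2² = -2 cm; v ends 4 cm/s.
2–8 s: v starts 4 cm/s; Δx = 4·6 + ½·9·6² = 186 cm; v ends 58 cm/s.
8–9 s: v starts 58 cm/s; Δx = 58·1 + ½·8·1² = 62 cm; v ends 66 cm/s.
9–14 s: v starts 66 cm/s; Δx = 66·5 + ½·-3·5² = 292.5 cm; v ends 51 cm/s.
x(14) = 2 + Σ Δx = 540.5 cm.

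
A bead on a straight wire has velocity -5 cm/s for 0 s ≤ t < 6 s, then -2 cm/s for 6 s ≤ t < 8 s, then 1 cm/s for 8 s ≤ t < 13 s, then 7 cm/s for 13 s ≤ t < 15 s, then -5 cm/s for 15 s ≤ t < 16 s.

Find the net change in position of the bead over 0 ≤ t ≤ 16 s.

Displacement is the signed area under the v-t curve.
0–6 s: -5 × 6 = -30 cm
6–8 s: -2 × 2 = -4 cm
8–13 s: 1 × 5 = 5 cm
13–15 s: 7 × 2 = 14 cm
15–16 s: -5 × 1 = -5 cm
Net displacement = -20 cm

-20 cm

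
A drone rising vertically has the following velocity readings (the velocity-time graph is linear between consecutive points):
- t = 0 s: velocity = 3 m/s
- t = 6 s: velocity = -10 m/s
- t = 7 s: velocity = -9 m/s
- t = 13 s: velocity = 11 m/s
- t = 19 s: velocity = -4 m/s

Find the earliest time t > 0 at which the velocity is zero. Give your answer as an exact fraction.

t = 18/13 s

v changes sign on 0–6 s (from 3 to -10); the graph is linear there, so v = 0 at t = 0 + (-3)·(6 − 0)/(-10 − 3) = 18/13 s.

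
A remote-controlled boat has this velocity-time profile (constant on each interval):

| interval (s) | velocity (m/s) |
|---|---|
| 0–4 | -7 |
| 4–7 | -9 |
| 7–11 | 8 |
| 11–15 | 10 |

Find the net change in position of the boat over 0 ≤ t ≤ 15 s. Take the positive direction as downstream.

17 m

Displacement is the signed area under the v-t curve.
0–4 s: -7 × 4 = -28 m
4–7 s: -9 × 3 = -27 m
7–11 s: 8 × 4 = 32 m
11–15 s: 10 × 4 = 40 m
Net displacement = 17 m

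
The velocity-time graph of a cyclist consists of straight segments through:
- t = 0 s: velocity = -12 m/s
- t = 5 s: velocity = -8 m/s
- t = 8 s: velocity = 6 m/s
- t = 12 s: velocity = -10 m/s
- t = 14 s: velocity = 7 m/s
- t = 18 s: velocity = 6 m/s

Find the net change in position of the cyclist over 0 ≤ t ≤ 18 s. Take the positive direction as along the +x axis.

Displacement is the signed area under the v-t curve.
0–5 s: ½(-12 + -8)(5) = -50 m
5–8 s: ½(-8 + 6)(3) = -3 m
8–12 s: ½(6 + -10)(4) = -8 m
12–14 s: ½(-10 + 7)(2) = -3 m
14–18 s: ½(7 + 6)(4) = 26 m
Net displacement = -38 m

-38 m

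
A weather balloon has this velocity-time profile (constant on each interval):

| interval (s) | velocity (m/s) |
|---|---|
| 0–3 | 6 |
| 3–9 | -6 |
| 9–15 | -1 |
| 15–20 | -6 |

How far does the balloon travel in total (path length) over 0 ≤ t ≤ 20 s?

90 m

Distance (not displacement) is the total path length: add the absolute areas under v-t.
0–3 s: |6| × 3 = 18 m
3–9 s: |-6| × 6 = 36 m
9–15 s: |-1| × 6 = 6 m
15–20 s: |-6| × 5 = 30 m
Total distance = 90 m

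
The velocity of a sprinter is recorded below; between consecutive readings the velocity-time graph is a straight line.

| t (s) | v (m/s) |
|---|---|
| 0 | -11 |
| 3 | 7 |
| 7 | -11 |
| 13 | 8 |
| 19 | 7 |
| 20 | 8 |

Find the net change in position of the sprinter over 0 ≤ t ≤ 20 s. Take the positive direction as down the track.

29.5 m

Displacement is the signed area under the v-t curve.
0–3 s: ½(-11 + 7)(3) = -6 m
3–7 s: ½(7 + -11)(4) = -8 m
7–13 s: ½(-11 + 8)(6) = -9 m
13–19 s: ½(8 + 7)(6) = 45 m
19–20 s: ½(7 + 8)(1) = 7.5 m
Net displacement = 29.5 m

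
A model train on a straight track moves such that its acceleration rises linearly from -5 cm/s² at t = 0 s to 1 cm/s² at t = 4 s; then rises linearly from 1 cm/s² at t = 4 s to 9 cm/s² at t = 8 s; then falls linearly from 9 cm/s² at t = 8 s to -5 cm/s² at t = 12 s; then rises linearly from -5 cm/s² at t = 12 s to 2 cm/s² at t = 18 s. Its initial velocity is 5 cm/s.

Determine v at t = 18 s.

16 cm/s

Δv equals the area under the a-t graph; then v = v₀ + Δv.
0–4 s: ½(-5 + 1)(4) = -8 cm/s
4–8 s: ½(1 + 9)(4) = 20 cm/s
8–12 s: ½(9 + -5)(4) = 8 cm/s
12–18 s: ½(-5 + 2)(6) = -9 cm/s
Δv = 11 cm/s, so v(18) = 5 + (11) = 16 cm/s.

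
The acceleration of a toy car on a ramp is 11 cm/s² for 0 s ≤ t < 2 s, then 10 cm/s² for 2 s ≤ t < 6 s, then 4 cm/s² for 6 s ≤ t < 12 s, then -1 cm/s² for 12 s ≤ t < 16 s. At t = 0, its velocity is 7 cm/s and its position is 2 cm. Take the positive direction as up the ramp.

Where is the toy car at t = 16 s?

1084 cm

On each constant-a segment, Δv = aΔt and Δx = v₀Δt + ½aΔt²; chain segment to segment.
0–2 s: v starts 7 cm/s; Δx = 7·2 + ½·11·2² = 36 cm; v ends 29 cm/s.
2–6 s: v starts 29 cm/s; Δx = 29·4 + ½·10·4² = 196 cm; v ends 69 cm/s.
6–12 s: v starts 69 cm/s; Δx = 69·6 + ½·4·6² = 486 cm; v ends 93 cm/s.
12–16 s: v starts 93 cm/s; Δx = 93·4 + ½·-1·4² = 364 cm; v ends 89 cm/s.
x(16) = 2 + Σ Δx = 1084 cm.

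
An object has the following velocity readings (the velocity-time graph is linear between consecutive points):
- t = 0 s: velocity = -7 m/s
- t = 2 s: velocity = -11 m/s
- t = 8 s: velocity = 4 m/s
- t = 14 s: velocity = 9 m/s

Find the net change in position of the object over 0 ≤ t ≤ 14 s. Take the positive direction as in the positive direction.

Displacement is the signed area under the v-t curve.
0–2 s: ½(-7 + -11)(2) = -18 m
2–8 s: ½(-11 + 4)(6) = -21 m
8–14 s: ½(4 + 9)(6) = 39 m
Net displacement = 0 m

0 m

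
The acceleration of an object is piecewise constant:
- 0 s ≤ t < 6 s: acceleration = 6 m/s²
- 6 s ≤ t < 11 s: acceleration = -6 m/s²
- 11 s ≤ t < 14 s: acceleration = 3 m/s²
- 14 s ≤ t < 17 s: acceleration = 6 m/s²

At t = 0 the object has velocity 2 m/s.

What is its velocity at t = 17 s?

Δv equals the area under the a-t graph; then v = v₀ + Δv.
0–6 s: 6 × 6 = 36 m/s
6–11 s: -6 × 5 = -30 m/s
11–14 s: 3 × 3 = 9 m/s
14–17 s: 6 × 3 = 18 m/s
Δv = 33 m/s, so v(17) = 2 + (33) = 35 m/s.

35 m/s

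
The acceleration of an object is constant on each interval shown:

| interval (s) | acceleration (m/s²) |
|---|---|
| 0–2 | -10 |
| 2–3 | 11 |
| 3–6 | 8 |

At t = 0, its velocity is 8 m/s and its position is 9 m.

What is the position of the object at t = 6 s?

On each constant-a segment, Δv = aΔt and Δx = v₀Δt + ½aΔt²; chain segment to segment.
0–2 s: v starts 8 m/s; Δx = 8·2 + ½·-10·2² = -4 m; v ends -12 m/s.
2–3 s: v starts -12 m/s; Δx = -12·1 + ½·11·1² = -6.5 m; v ends -1 m/s.
3–6 s: v starts -1 m/s; Δx = -1·3 + ½·8·3² = 33 m; v ends 23 m/s.
x(6) = 9 + Σ Δx = 31.5 m.

31.5 m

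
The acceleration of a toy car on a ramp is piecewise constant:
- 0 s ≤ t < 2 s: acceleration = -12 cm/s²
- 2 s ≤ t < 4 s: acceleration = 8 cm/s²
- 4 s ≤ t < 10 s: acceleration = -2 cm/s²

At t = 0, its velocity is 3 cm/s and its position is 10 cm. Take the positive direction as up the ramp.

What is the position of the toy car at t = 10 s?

On each constant-a segment, Δv = aΔt and Δx = v₀Δt + ½aΔt²; chain segment to segment.
0–2 s: v starts 3 cm/s; Δx = 3·2 + ½·-12·2² = -18 cm; v ends -21 cm/s.
2–4 s: v starts -21 cm/s; Δx = -21·2 + ½·8·2² = -26 cm; v ends -5 cm/s.
4–10 s: v starts -5 cm/s; Δx = -5·6 + ½·-2·6² = -66 cm; v ends -17 cm/s.
x(10) = 10 + Σ Δx = -100 cm.

-100 cm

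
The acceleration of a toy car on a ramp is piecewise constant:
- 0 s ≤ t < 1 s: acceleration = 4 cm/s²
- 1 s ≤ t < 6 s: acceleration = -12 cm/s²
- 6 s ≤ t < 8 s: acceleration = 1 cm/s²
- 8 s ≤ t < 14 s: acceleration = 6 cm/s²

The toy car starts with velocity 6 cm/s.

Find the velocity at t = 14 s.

Δv equals the area under the a-t graph; then v = v₀ + Δv.
0–1 s: 4 × 1 = 4 cm/s
1–6 s: -12 × 5 = -60 cm/s
6–8 s: 1 × 2 = 2 cm/s
8–14 s: 6 × 6 = 36 cm/s
Δv = -18 cm/s, so v(14) = 6 + (-18) = -12 cm/s.

-12 cm/s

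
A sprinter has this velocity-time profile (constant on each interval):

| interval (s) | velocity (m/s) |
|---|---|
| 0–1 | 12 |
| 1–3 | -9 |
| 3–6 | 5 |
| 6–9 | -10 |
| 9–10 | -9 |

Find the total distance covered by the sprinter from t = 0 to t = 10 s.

84 m

Total distance travelled is ∫|v| dt — sum the magnitudes of each area piece.
0–1 s: |12| × 1 = 12 m
1–3 s: |-9| × 2 = 18 m
3–6 s: |5| × 3 = 15 m
6–9 s: |-10| × 3 = 30 m
9–10 s: |-9| × 1 = 9 m
Total distance = 84 m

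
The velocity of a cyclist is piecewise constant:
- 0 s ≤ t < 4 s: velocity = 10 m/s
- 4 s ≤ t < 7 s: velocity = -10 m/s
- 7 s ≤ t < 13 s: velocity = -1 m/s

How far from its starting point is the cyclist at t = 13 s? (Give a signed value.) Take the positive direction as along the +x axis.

4 m

Net displacement equals the area under the velocity-time graph (areas below the axis count negative).
0–4 s: 10 × 4 = 40 m
4–7 s: -10 × 3 = -30 m
7–13 s: -1 × 6 = -6 m
Net displacement = 4 m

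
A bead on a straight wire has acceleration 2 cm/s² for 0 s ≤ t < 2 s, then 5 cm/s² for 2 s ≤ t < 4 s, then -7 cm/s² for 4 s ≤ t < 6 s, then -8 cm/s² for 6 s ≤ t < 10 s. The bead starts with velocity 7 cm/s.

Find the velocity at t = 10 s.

-25 cm/s

Δv equals the area under the a-t graph; then v = v₀ + Δv.
0–2 s: 2 × 2 = 4 cm/s
2–4 s: 5 × 2 = 10 cm/s
4–6 s: -7 × 2 = -14 cm/s
6–10 s: -8 × 4 = -32 cm/s
Δv = -32 cm/s, so v(10) = 7 + (-32) = -25 cm/s.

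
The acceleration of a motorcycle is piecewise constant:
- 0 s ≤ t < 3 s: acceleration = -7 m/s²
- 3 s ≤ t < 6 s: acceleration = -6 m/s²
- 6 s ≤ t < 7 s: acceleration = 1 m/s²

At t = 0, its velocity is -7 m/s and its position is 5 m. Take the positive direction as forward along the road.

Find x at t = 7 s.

On each constant-a segment, Δv = aΔt and Δx = v₀Δt + ½aΔt²; chain segment to segment.
0–3 s: v starts -7 m/s; Δx = -7·3 + ½·-7·3² = -52.5 m; v ends -28 m/s.
3–6 s: v starts -28 m/s; Δx = -28·3 + ½·-6·3² = -111 m; v ends -46 m/s.
6–7 s: v starts -46 m/s; Δx = -46·1 + ½·1·1² = -45.5 m; v ends -45 m/s.
x(7) = 5 + Σ Δx = -204 m.

-204 m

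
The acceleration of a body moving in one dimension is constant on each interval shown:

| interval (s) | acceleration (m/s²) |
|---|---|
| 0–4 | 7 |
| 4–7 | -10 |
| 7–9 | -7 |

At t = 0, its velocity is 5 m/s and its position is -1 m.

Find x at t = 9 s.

On each constant-a segment, Δv = aΔt and Δx = v₀Δt + ½aΔt²; chain segment to segment.
0–4 s: v starts 5 m/s; Δx = 5·4 + ½·7·4² = 76 m; v ends 33 m/s.
4–7 s: v starts 33 m/s; Δx = 33·3 + ½·-10·3² = 54 m; v ends 3 m/s.
7–9 s: v starts 3 m/s; Δx = 3·2 + ½·-7·2² = -8 m; v ends -11 m/s.
x(9) = -1 + Σ Δx = 121 m.

121 m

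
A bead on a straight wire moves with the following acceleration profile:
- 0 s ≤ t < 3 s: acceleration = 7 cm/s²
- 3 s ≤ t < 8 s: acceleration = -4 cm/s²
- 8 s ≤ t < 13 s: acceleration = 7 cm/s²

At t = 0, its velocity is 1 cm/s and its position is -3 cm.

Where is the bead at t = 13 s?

On each constant-a segment, Δv = aΔt and Δx = v₀Δt + ½aΔt²; chain segment to segment.
0–3 s: v starts 1 cm/s; Δx = 1·3 + ½·7·3² = 34.5 cm; v ends 22 cm/s.
3–8 s: v starts 22 cm/s; Δx = 22·5 + ½·-4·5² = 60 cm; v ends 2 cm/s.
8–13 s: v starts 2 cm/s; Δx = 2·5 + ½·7·5² = 97.5 cm; v ends 37 cm/s.
x(13) = -3 + Σ Δx = 189 cm.

189 cm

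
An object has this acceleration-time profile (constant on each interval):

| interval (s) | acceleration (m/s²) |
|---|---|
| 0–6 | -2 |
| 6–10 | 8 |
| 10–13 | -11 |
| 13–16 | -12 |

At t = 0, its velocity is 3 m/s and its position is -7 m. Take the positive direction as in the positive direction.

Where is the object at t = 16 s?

-61.5 m

On each constant-a segment, Δv = aΔt and Δx = v₀Δt + ½aΔt²; chain segment to segment.
0–6 s: v starts 3 m/s; Δx = 3·6 + ½·-2·6² = -18 m; v ends -9 m/s.
6–10 s: v starts -9 m/s; Δx = -9·4 + ½·8·4² = 28 m; v ends 23 m/s.
10–13 s: v starts 23 m/s; Δx = 23·3 + ½·-11·3² = 19.5 m; v ends -10 m/s.
13–16 s: v starts -10 m/s; Δx = -10·3 + ½·-12·3² = -84 m; v ends -46 m/s.
x(16) = -7 + Σ Δx = -61.5 m.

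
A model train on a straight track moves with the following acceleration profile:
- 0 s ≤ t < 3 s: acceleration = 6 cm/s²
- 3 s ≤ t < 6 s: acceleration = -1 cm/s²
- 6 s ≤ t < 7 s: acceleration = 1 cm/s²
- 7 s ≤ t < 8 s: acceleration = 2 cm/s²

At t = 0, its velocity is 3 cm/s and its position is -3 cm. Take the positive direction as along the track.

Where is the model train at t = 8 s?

On each constant-a segment, Δv = aΔt and Δx = v₀Δt + ½aΔt²; chain segment to segment.
0–3 s: v starts 3 cm/s; Δx = 3·3 + ½·6·3² = 36 cm; v ends 21 cm/s.
3–6 s: v starts 21 cm/s; Δx = 21·3 + ½·-1·3² = 58.5 cm; v ends 18 cm/s.
6–7 s: v starts 18 cm/s; Δx = 18·1 + ½·1·1² = 18.5 cm; v ends 19 cm/s.
7–8 s: v starts 19 cm/s; Δx = 19·1 + ½·2·1² = 20 cm; v ends 21 cm/s.
x(8) = -3 + Σ Δx = 130 cm.

130 cm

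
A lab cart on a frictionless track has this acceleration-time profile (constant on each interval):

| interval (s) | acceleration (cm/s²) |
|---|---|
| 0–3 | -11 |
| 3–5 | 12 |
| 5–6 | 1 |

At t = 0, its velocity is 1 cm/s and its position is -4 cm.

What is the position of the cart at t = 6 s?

On each constant-a segment, Δv = aΔt and Δx = v₀Δt + ½aΔt²; chain segment to segment.
0–3 s: v starts 1 cm/s; Δx = 1·3 + ½·-11·3² = -46.5 cm; v ends -32 cm/s.
3–5 s: v starts -32 cm/s; Δx = -32·2 + ½·12·2² = -40 cm; v ends -8 cm/s.
5–6 s: v starts -8 cm/s; Δx = -8·1 + ½·1·1² = -7.5 cm; v ends -7 cm/s.
x(6) = -4 + Σ Δx = -98 cm.

-98 cm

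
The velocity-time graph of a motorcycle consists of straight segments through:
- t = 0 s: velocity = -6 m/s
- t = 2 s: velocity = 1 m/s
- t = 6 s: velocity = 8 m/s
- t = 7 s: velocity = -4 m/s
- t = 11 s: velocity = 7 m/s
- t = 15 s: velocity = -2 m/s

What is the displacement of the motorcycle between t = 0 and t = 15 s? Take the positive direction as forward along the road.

Displacement is the signed area under the v-t curve.
0–2 s: ½(-6 + 1)(2) = -5 m
2–6 s: ½(1 + 8)(4) = 18 m
6–7 s: ½(8 + -4)(1) = 2 m
7–11 s: ½(-4 + 7)(4) = 6 m
11–15 s: ½(7 + -2)(4) = 10 m
Net displacement = 31 m

31 m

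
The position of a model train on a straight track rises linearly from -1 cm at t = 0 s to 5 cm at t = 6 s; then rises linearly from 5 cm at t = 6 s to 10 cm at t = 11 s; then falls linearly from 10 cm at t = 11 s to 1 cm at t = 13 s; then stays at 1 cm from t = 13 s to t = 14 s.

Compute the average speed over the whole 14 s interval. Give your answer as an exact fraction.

10/7 cm/s

Average speed = (total path length)/(elapsed time); on a piecewise-linear x-t graph the path length is Σ|Δx|.
0–6 s: |Δx| = |5 − -1| = 6 cm
6–11 s: |Δx| = |10 − 5| = 5 cm
11–13 s: |Δx| = |1 − 10| = 9 cm
13–14 s: |Δx| = |1 − 1| = 0 cm
Total path = 20 cm; average speed = 20/14 = 10/7 cm/s.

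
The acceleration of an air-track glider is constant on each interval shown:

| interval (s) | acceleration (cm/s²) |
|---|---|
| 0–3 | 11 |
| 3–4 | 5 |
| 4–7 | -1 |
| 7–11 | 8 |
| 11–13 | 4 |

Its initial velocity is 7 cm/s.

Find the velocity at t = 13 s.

Δv equals the area under the a-t graph; then v = v₀ + Δv.
0–3 s: 11 × 3 = 33 cm/s
3–4 s: 5 × 1 = 5 cm/s
4–7 s: -1 × 3 = -3 cm/s
7–11 s: 8 × 4 = 32 cm/s
11–13 s: 4 × 2 = 8 cm/s
Δv = 75 cm/s, so v(13) = 7 + (75) = 82 cm/s.

82 cm/s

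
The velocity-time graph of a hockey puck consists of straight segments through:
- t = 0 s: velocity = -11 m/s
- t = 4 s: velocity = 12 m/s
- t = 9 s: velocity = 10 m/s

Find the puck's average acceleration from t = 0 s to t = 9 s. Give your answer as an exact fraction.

Average acceleration = Δv/Δt = (10 − -11)/(9 − 0) = 7/3 m/s².

7/3 m/s²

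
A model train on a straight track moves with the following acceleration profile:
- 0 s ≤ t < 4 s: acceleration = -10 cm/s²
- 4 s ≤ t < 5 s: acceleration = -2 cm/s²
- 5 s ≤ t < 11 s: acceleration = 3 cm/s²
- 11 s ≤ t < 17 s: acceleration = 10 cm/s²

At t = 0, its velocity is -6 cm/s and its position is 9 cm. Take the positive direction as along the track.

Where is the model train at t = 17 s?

On each constant-a segment, Δv = aΔt and Δx = v₀Δt + ½aΔt²; chain segment to segment.
0–4 s: v starts -6 cm/s; Δx = -6·4 + ½·-10·4² = -104 cm; v ends -46 cm/s.
4–5 s: v starts -46 cm/s; Δx = -46·1 + ½·-2·1² = -47 cm; v ends -48 cm/s.
5–11 s: v starts -48 cm/s; Δx = -48·6 + ½·3·6² = -234 cm; v ends -30 cm/s.
11–17 s: v starts -30 cm/s; Δx = -30·6 + ½·10·6² = 0 cm; v ends 30 cm/s.
x(17) = 9 + Σ Δx = -376 cm.

-376 cm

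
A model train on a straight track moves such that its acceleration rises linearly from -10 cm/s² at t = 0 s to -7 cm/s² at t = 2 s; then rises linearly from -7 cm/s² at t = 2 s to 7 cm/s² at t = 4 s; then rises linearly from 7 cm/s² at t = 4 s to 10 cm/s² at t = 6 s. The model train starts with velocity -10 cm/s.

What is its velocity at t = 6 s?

Δv equals the area under the a-t graph; then v = v₀ + Δv.
0–2 s: ½(-10 + -7)(2) = -17 cm/s
2–4 s: ½(-7 + 7)(2) = 0 cm/s
4–6 s: ½(7 + 10)(2) = 17 cm/s
Δv = 0 cm/s, so v(6) = -10 + (0) = -10 cm/s.

-10 cm/s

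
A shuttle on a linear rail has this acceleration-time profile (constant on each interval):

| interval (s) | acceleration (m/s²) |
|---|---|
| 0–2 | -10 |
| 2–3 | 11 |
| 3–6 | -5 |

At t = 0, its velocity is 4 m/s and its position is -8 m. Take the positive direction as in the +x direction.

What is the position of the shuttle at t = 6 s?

-68 m

On each constant-a segment, Δv = aΔt and Δx = v₀Δt + ½aΔt²; chain segment to segment.
0–2 s: v starts 4 m/s; Δx = 4·2 + ½·-10·2² = -12 m; v ends -16 m/s.
2–3 s: v starts -16 m/s; Δx = -16·1 + ½·11·1² = -10.5 m; v ends -5 m/s.
3–6 s: v starts -5 m/s; Δx = -5·3 + ½·-5·3² = -37.5 m; v ends -20 m/s.
x(6) = -8 + Σ Δx = -68 m.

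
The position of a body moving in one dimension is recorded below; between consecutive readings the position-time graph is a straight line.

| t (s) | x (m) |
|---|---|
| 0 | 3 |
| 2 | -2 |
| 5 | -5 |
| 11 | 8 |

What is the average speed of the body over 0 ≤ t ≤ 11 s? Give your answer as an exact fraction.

Average speed = (total path length)/(elapsed time); on a piecewise-linear x-t graph the path length is Σ|Δx|.
0–2 s: |Δx| = |-2 − 3| = 5 m
2–5 s: |Δx| = |-5 − -2| = 3 m
5–11 s: |Δx| = |8 − -5| = 13 m
Total path = 21 m; average speed = 21/11 = 21/11 m/s.

21/11 m/s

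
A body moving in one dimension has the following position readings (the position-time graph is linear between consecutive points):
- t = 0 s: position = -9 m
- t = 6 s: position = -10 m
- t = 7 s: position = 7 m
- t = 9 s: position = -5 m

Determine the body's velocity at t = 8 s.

Velocity is the slope of the x-t graph on 7–9 s: (-5 − 7)/(9 − 7) = -6 m/s.

-6 m/s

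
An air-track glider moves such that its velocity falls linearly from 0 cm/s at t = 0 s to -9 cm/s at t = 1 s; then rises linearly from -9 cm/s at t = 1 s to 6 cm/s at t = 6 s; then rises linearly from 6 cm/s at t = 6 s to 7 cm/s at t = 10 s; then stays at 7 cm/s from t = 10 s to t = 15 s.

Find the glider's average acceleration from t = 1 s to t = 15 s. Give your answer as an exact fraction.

Average acceleration = Δv/Δt = (7 − -9)/(15 − 1) = 8/7 cm/s².

8/7 cm/s²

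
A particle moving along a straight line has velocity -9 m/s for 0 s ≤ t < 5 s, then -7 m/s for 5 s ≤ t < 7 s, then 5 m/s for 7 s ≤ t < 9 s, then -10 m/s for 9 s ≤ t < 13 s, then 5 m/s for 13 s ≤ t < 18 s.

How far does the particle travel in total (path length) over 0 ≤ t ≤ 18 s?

Distance (not displacement) is the total path length: add the absolute areas under v-t.
0–5 s: |-9| × 5 = 45 m
5–7 s: |-7| × 2 = 14 m
7–9 s: |5| × 2 = 10 m
9–13 s: |-10| × 4 = 40 m
13–18 s: |5| × 5 = 25 m
Total distance = 134 m

134 m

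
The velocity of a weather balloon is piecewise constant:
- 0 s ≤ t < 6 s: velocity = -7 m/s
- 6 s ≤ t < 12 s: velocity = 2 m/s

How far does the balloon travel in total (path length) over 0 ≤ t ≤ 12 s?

Total distance travelled is ∫|v| dt — sum the magnitudes of each area piece.
0–6 s: |-7| × 6 = 42 m
6–12 s: |2| × 6 = 12 m
Total distance = 54 m

54 m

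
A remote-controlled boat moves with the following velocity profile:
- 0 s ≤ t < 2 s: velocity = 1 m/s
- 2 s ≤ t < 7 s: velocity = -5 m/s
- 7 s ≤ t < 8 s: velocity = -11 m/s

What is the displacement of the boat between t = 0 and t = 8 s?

-34 m

Displacement is the signed area under the v-t curve.
0–2 s: 1 × 2 = 2 m
2–7 s: -5 × 5 = -25 m
7–8 s: -11 × 1 = -11 m
Net displacement = -34 m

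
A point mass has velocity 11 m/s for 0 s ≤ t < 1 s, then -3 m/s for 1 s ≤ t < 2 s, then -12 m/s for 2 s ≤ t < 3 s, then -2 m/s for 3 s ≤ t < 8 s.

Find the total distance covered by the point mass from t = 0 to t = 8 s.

Total distance travelled is ∫|v| dt — sum the magnitudes of each area piece.
0–1 s: |11| × 1 = 11 m
1–2 s: |-3| × 1 = 3 m
2–3 s: |-12| × 1 = 12 m
3–8 s: |-2| × 5 = 10 m
Total distance = 36 m

36 m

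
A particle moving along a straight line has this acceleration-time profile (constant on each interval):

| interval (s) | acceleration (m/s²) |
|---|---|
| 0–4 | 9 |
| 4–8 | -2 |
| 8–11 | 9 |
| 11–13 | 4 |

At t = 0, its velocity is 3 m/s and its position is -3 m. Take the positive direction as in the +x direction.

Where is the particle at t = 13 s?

On each constant-a segment, Δv = aΔt and Δx = v₀Δt + ½aΔt²; chain segment to segment.
0–4 s: v starts 3 m/s; Δx = 3·4 + ½·9·4² = 84 m; v ends 39 m/s.
4–8 s: v starts 39 m/s; Δx = 39·4 + ½·-2·4² = 140 m; v ends 31 m/s.
8–11 s: v starts 31 m/s; Δx = 31·3 + ½·9·3² = 133.5 m; v ends 58 m/s.
11–13 s: v starts 58 m/s; Δx = 58·2 + ½·4·2² = 124 m; v ends 66 m/s.
x(13) = -3 + Σ Δx = 478.5 m.

478.5 m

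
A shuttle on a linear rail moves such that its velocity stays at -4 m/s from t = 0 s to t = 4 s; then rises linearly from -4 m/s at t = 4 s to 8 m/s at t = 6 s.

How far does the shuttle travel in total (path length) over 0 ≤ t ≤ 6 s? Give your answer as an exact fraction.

68/3 m

Distance (not displacement) is the total path length: add the absolute areas under v-t.
0–4 s: |-4| × 4 = 16 m
4–6 s: v = 0 at t = 14/3 s; triangle areas 4/3 + 16/3 = 20/3 m
Total distance = 68/3 m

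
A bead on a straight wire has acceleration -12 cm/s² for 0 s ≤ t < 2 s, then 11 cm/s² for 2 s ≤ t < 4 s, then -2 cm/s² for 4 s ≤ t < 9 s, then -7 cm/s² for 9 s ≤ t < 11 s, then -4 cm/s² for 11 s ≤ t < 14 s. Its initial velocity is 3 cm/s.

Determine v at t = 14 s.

-35 cm/s

Δv equals the area under the a-t graph; then v = v₀ + Δv.
0–2 s: -12 × 2 = -24 cm/s
2–4 s: 11 × 2 = 22 cm/s
4–9 s: -2 × 5 = -10 cm/s
9–11 s: -7 × 2 = -14 cm/s
11–14 s: -4 × 3 = -12 cm/s
Δv = -38 cm/s, so v(14) = 3 + (-38) = -35 cm/s.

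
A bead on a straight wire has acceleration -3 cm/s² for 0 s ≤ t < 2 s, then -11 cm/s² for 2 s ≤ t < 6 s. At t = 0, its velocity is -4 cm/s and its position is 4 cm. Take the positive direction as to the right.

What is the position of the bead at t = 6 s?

On each constant-a segment, Δv = aΔt and Δx = v₀Δt + ½aΔt²; chain segment to segment.
0–2 s: v starts -4 cm/s; Δx = -4·2 + ½·-3·2² = -14 cm; v ends -10 cm/s.
2–6 s: v starts -10 cm/s; Δx = -10·4 + ½·-11·4² = -128 cm; v ends -54 cm/s.
x(6) = 4 + Σ Δx = -138 cm.

-138 cm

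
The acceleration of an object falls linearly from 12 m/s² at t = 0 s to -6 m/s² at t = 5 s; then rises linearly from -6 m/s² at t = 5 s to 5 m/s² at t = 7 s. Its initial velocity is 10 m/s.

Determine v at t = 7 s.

24 m/s

Δv equals the area under the a-t graph; then v = v₀ + Δv.
0–5 s: ½(12 + -6)(5) = 15 m/s
5–7 s: ½(-6 + 5)(2) = -1 m/s
Δv = 14 m/s, so v(7) = 10 + (14) = 24 m/s.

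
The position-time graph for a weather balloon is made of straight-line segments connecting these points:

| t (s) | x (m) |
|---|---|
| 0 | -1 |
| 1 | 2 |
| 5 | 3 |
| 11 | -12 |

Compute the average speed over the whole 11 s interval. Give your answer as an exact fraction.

19/11 m/s

Average speed = (total path length)/(elapsed time); on a piecewise-linear x-t graph the path length is Σ|Δx|.
0–1 s: |Δx| = |2 − -1| = 3 m
1–5 s: |Δx| = |3 − 2| = 1 m
5–11 s: |Δx| = |-12 − 3| = 15 m
Total path = 19 m; average speed = 19/11 = 19/11 m/s.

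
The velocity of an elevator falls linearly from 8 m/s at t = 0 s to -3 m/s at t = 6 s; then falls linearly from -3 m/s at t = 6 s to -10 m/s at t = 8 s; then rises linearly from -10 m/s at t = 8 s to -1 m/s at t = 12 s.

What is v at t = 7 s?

On 6–8 s the graph is linear from -3 to -10 m/s: v(7) = -3 + (-10 − -3)·(7 − 6)/(8 − 6) = -6.5 m/s.

-6.5 m/s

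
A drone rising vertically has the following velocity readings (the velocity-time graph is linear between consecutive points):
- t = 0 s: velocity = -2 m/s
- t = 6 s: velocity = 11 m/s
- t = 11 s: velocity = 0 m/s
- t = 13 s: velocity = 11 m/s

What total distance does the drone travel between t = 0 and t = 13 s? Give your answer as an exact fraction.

1751/26 m

Distance (not displacement) is the total path length: add the absolute areas under v-t.
0–6 s: v = 0 at t = 12/13 s; triangle areas 12/13 + 363/13 = 375/13 m
6–11 s: |½(11 + 0)(5)| = 27.5 m
11–13 s: |½(0 + 11)(2)| = 11 m
Total distance = 1751/26 m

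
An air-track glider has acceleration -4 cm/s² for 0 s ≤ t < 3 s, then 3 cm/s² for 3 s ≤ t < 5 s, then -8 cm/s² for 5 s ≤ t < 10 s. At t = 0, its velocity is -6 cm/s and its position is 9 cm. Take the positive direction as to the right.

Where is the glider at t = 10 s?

-217 cm

On each constant-a segment, Δv = aΔt and Δx = v₀Δt + ½aΔt²; chain segment to segment.
0–3 s: v starts -6 cm/s; Δx = -6·3 + ½·-4·3² = -36 cm; v ends -18 cm/s.
3–5 s: v starts -18 cm/s; Δx = -18·2 + ½·3·2² = -30 cm; v ends -12 cm/s.
5–10 s: v starts -12 cm/s; Δx = -12·5 + ½·-8·5² = -160 cm; v ends -52 cm/s.
x(10) = 9 + Σ Δx = -217 cm.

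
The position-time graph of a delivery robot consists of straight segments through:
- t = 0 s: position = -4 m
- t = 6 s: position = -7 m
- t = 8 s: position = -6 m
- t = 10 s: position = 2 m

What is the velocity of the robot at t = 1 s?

-0.5 m/s

Velocity is the slope of the x-t graph on 0–6 s: (-7 − -4)/(6 − 0) = -0.5 m/s.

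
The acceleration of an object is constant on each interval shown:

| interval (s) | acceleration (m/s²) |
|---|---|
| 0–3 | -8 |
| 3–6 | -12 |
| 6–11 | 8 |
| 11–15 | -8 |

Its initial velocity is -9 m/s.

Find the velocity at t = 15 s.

-61 m/s

Δv equals the area under the a-t graph; then v = v₀ + Δv.
0–3 s: -8 × 3 = -24 m/s
3–6 s: -12 × 3 = -36 m/s
6–11 s: 8 × 5 = 40 m/s
11–15 s: -8 × 4 = -32 m/s
Δv = -52 m/s, so v(15) = -9 + (-52) = -61 m/s.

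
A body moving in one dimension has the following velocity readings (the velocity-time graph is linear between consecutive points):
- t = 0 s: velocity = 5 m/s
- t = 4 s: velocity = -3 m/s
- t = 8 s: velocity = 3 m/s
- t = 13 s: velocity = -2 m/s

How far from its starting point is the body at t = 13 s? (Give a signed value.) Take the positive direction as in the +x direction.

Net displacement equals the area under the velocity-time graph (areas below the axis count negative).
0–4 s: ½(5 + -3)(4) = 4 m
4–8 s: ½(-3 + 3)(4) = 0 m
8–13 s: ½(3 + -2)(5) = 2.5 m
Net displacement = 6.5 m

6.5 m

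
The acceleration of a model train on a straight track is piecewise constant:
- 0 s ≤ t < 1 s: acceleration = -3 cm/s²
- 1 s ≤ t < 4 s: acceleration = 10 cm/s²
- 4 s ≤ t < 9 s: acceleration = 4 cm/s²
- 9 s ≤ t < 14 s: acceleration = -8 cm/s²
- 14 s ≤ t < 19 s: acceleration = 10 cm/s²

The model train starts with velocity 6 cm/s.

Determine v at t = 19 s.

Δv equals the area under the a-t graph; then v = v₀ + Δv.
0–1 s: -3 × 1 = -3 cm/s
1–4 s: 10 × 3 = 30 cm/s
4–9 s: 4 × 5 = 20 cm/s
9–14 s: -8 × 5 = -40 cm/s
14–19 s: 10 × 5 = 50 cm/s
Δv = 57 cm/s, so v(19) = 6 + (57) = 63 cm/s.

63 cm/s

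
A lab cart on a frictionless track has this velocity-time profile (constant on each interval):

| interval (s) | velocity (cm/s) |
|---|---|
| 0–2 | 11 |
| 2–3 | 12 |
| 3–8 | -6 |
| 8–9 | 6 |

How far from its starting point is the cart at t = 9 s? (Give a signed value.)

Net displacement equals the area under the velocity-time graph (areas below the axis count negative).
0–2 s: 11 × 2 = 22 cm
2–3 s: 12 × 1 = 12 cm
3–8 s: -6 × 5 = -30 cm
8–9 s: 6 × 1 = 6 cm
Net displacement = 10 cm

10 cm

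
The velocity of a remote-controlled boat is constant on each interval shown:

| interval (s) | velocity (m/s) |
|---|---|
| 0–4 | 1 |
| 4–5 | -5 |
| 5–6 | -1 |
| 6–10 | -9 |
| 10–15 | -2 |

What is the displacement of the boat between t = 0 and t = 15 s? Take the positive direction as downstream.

-48 m

Net displacement equals the area under the velocity-time graph (areas below the axis count negative).
0–4 s: 1 × 4 = 4 m
4–5 s: -5 × 1 = -5 m
5–6 s: -1 × 1 = -1 m
6–10 s: -9 × 4 = -36 m
10–15 s: -2 × 5 = -10 m
Net displacement = -48 m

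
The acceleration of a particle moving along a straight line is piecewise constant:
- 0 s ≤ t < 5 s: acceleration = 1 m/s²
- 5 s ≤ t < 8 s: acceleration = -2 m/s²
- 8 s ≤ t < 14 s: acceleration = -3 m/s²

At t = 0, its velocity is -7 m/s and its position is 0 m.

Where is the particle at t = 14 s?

-139.5 m

On each constant-a segment, Δv = aΔt and Δx = v₀Δt + ½aΔt²; chain segment to segment.
0–5 s: v starts -7 m/s; Δx = -7·5 + ½·1·5² = -22.5 m; v ends -2 m/s.
5–8 s: v starts -2 m/s; Δx = -2·3 + ½·-2·3² = -15 m; v ends -8 m/s.
8–14 s: v starts -8 m/s; Δx = -8·6 + ½·-3·6² = -102 m; v ends -26 m/s.
x(14) = 0 + Σ Δx = -139.5 m.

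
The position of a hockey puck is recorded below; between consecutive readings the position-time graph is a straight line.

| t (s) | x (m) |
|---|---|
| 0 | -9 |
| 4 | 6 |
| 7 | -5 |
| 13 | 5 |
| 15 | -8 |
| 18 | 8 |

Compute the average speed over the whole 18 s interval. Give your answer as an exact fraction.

65/18 m/s

Average speed = (total path length)/(elapsed time); on a piecewise-linear x-t graph the path length is Σ|Δx|.
0–4 s: |Δx| = |6 − -9| = 15 m
4–7 s: |Δx| = |-5 − 6| = 11 m
7–13 s: |Δx| = |5 − -5| = 10 m
13–15 s: |Δx| = |-8 − 5| = 13 m
15–18 s: |Δx| = |8 − -8| = 16 m
Total path = 65 m; average speed = 65/18 = 65/18 m/s.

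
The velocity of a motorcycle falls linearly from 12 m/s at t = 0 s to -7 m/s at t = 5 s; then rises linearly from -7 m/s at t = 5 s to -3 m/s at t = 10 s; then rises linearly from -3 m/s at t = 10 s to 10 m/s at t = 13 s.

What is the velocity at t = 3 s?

0.6 m/s

On 0–5 s the graph is linear from 12 to -7 m/s: v(3) = 12 + (-7 − 12)·(3 − 0)/(5 − 0) = 0.6 m/s.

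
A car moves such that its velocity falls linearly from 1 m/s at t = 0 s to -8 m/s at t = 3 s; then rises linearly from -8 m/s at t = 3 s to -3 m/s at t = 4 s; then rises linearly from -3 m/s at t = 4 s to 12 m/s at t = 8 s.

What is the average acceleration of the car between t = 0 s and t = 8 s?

Average acceleration = Δv/Δt = (12 − 1)/(8 − 0) = 1.375 m/s².

1.375 m/s²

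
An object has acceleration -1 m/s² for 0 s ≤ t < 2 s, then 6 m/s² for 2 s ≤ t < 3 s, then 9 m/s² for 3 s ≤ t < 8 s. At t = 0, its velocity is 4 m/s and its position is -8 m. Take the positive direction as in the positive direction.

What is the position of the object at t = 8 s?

155.5 m

On each constant-a segment, Δv = aΔt and Δx = v₀Δt + ½aΔt²; chain segment to segment.
0–2 s: v starts 4 m/s; Δx = 4·2 + ½·-1·2² = 6 m; v ends 2 m/s.
2–3 s: v starts 2 m/s; Δx = 2·1 + ½·6·1² = 5 m; v ends 8 m/s.
3–8 s: v starts 8 m/s; Δx = 8·5 + ½·9·5² = 152.5 m; v ends 53 m/s.
x(8) = -8 + Σ Δx = 155.5 m.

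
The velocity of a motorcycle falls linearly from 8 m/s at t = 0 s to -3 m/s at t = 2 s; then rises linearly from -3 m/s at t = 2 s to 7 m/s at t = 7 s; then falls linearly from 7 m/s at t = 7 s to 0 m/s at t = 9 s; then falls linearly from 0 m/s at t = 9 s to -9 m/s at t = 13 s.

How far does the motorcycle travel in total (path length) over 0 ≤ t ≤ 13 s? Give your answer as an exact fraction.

Total distance travelled is ∫|v| dt — sum the magnitudes of each area piece.
0–2 s: v = 0 at t = 16/11 s; triangle areas 64/11 + 9/11 = 73/11 m
2–7 s: v = 0 at t = 3.5 s; triangle areas 2.25 + 12.25 = 14.5 m
7–9 s: |½(7 + 0)(2)| = 7 m
9–13 s: |½(0 + -9)(4)| = 18 m
Total distance = 1015/22 m

1015/22 m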